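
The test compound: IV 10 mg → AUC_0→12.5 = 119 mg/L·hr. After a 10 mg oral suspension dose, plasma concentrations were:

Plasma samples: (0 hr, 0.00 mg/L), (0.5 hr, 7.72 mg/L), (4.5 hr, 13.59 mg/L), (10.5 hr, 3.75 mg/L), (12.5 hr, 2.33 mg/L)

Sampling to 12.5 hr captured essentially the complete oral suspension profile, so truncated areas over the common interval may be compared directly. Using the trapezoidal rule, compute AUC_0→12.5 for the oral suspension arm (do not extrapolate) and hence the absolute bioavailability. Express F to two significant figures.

Trapezoidal AUC_0→12.5 (oral suspension):
  [0→0.5]: (0.00+7.72)/2 × 0.5 = 1.93
  [0.5→4.5]: (7.72+13.59)/2 × 4 = 42.62
  [4.5→10.5]: (13.59+3.75)/2 × 6 = 52.02
  [10.5→12.5]: (3.75+2.33)/2 × 2 = 6.08
  Sum = 102.65 mg/L·hr
F = (AUC_ev/D_ev)/(AUC_iv/D_iv) = (102.65/10)/(119/10) = 10.265/11.9 = 0.8626

F = 0.86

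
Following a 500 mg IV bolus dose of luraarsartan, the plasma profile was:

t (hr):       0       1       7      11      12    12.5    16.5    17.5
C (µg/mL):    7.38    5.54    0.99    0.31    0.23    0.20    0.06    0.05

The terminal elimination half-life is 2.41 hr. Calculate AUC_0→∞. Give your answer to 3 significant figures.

Trapezoidal AUC_0→17.5:
  [0→1]: (7.38+5.54)/2 × 1 = 6.46
  [1→7]: (5.54+0.99)/2 × 6 = 19.59
  [7→11]: (0.99+0.31)/2 × 4 = 2.6
  [11→12]: (0.31+0.23)/2 × 1 = 0.27
  [12→12.5]: (0.23+0.20)/2 × 0.5 = 0.1075
  [12.5→16.5]: (0.20+0.06)/2 × 4 = 0.52
  [16.5→17.5]: (0.06+0.05)/2 × 1 = 0.055
  Sum = 29.6025 µg/mL·hr
k_e = ln2 / t½ = 0.693147 / 2.41 = 0.2876 hr^-1
Extrapolated tail: C_last / k_e = 0.05 / 0.2876 = 0.174
AUC_0→∞ = 29.6025 + 0.174 = 29.7765 µg/mL·hr

AUC = 29.8 µg/mL·hr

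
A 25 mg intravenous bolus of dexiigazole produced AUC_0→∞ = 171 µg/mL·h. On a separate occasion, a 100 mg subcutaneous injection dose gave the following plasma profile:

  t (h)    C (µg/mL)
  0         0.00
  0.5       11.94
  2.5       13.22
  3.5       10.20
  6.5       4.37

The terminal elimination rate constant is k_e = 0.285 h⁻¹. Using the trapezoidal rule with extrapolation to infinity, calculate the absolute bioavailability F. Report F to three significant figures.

F = 0.113

Trapezoidal AUC_0→6.5 (subcutaneous injection):
  [0→0.5]: (0.00+11.94)/2 × 0.5 = 2.985
  [0.5→2.5]: (11.94+13.22)/2 × 2 = 25.16
  [2.5→3.5]: (13.22+10.20)/2 × 1 = 11.71
  [3.5→6.5]: (10.20+4.37)/2 × 3 = 21.855
  Sum = 61.71 µg/mL·h
Tail: C_last/k_e = 4.37/0.285 = 15.333
AUC_0→∞ (subcutaneous injection) = 61.71 + 15.333 = 77.043 µg/mL·h
F = (AUC_ev/D_ev)/(AUC_iv/D_iv) = (77.043/100)/(171/25) = 0.77043/6.84 = 0.1126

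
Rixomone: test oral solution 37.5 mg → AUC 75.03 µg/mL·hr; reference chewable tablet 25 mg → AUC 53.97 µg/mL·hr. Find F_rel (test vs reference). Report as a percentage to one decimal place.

F_rel = (AUC_test/D_test) / (AUC_ref/D_ref)
      = (75.03/37.5) / (53.97/25)
      = 2.0008 / 2.1588 = 0.9268 = 92.68%

F_rel = 92.7%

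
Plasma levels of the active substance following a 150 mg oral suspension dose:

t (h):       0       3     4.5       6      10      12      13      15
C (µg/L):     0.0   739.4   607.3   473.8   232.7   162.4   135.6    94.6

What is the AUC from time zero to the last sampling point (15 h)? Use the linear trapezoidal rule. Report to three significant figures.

Trapezoidal AUC_0→15:
  [0→3]: (0.0+739.4)/2 × 3 = 1109.1
  [3→4.5]: (739.4+607.3)/2 × 1.5 = 1010.025
  [4.5→6]: (607.3+473.8)/2 × 1.5 = 810.825
  [6→10]: (473.8+232.7)/2 × 4 = 1413.0
  [10→12]: (232.7+162.4)/2 × 2 = 395.1
  [12→13]: (162.4+135.6)/2 × 1 = 149.0
  [13→15]: (135.6+94.6)/2 × 2 = 230.2
  Sum = 5117.25 µg/L·h

AUC = 5120 µg/L·h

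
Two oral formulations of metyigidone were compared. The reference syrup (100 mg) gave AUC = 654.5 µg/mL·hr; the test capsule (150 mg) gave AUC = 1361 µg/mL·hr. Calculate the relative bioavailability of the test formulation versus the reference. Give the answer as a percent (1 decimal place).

F_rel = (AUC_test/D_test) / (AUC_ref/D_ref)
      = (1361/150) / (654.5/100)
      = 9.07333 / 6.545 = 1.3863 = 138.63%

F_rel = 138.6%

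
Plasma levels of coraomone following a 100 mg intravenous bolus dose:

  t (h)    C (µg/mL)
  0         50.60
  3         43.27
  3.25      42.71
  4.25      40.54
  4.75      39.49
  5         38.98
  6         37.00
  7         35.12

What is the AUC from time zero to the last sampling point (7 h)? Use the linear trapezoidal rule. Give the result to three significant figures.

Trapezoidal AUC_0→7:
  [0→3]: (50.60+43.27)/2 × 3 = 140.805
  [3→3.25]: (43.27+42.71)/2 × 0.25 = 10.7475
  [3.25→4.25]: (42.71+40.54)/2 × 1 = 41.625
  [4.25→4.75]: (40.54+39.49)/2 × 0.5 = 20.0075
  [4.75→5]: (39.49+38.98)/2 × 0.25 = 9.80875
  [5→6]: (38.98+37.00)/2 × 1 = 37.99
  [6→7]: (37.00+35.12)/2 × 1 = 36.06
  Sum = 297.04375 µg/mL·h

AUC = 297 µg/mL·h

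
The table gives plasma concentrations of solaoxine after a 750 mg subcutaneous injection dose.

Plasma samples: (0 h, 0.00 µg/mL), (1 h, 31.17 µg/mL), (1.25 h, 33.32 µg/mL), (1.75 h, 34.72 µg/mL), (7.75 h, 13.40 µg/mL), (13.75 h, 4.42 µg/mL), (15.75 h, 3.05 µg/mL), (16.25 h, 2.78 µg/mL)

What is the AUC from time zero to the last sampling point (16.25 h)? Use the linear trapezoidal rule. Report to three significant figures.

Trapezoidal AUC_0→16.25:
  [0→1]: (0.00+31.17)/2 × 1 = 15.585
  [1→1.25]: (31.17+33.32)/2 × 0.25 = 8.06125
  [1.25→1.75]: (33.32+34.72)/2 × 0.5 = 17.01
  [1.75→7.75]: (34.72+13.40)/2 × 6 = 144.36
  [7.75→13.75]: (13.40+4.42)/2 × 6 = 53.46
  [13.75→15.75]: (4.42+3.05)/2 × 2 = 7.47
  [15.75→16.25]: (3.05+2.78)/2 × 0.5 = 1.4575
  Sum = 247.40375 µg/mL·h

AUC = 247 µg/mL·h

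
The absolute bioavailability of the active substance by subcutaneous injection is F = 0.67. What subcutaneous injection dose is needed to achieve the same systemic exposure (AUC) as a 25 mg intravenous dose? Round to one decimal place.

For equal systemic exposure: F × D_ev = D_iv
D_ev = D_iv / F = 25 / 0.67 = 37.3134 mg

D_subcutaneous = 37.3 mg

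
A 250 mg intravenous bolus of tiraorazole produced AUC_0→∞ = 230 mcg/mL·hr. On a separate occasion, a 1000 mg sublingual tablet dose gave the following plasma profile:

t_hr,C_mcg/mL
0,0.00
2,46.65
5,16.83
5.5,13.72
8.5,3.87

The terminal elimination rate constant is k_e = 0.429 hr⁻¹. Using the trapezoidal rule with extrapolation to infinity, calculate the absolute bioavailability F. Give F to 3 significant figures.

Trapezoidal AUC_0→8.5 (sublingual tablet):
  [0→2]: (0.00+46.65)/2 × 2 = 46.65
  [2→5]: (46.65+16.83)/2 × 3 = 95.22
  [5→5.5]: (16.83+13.72)/2 × 0.5 = 7.6375
  [5.5→8.5]: (13.72+3.87)/2 × 3 = 26.385
  Sum = 175.8925 mcg/mL·hr
Tail: C_last/k_e = 3.87/0.429 = 9.021
AUC_0→∞ (sublingual tablet) = 175.8925 + 9.021 = 184.9135 mcg/mL·hr
F = (AUC_ev/D_ev)/(AUC_iv/D_iv) = (184.9135/1000)/(230/250) = 0.1849135/0.92 = 0.2010

F = 0.201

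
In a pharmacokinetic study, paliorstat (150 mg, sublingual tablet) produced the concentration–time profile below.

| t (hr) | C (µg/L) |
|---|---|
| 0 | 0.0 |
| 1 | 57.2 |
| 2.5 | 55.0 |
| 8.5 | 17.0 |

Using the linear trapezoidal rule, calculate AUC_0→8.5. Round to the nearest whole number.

AUC = 329 µg/L·hr

Trapezoidal AUC_0→8.5:
  [0→1]: (0.0+57.2)/2 × 1 = 28.6
  [1→2.5]: (57.2+55.0)/2 × 1.5 = 84.15
  [2.5→8.5]: (55.0+17.0)/2 × 6 = 216.0
  Sum = 328.75 µg/L·hr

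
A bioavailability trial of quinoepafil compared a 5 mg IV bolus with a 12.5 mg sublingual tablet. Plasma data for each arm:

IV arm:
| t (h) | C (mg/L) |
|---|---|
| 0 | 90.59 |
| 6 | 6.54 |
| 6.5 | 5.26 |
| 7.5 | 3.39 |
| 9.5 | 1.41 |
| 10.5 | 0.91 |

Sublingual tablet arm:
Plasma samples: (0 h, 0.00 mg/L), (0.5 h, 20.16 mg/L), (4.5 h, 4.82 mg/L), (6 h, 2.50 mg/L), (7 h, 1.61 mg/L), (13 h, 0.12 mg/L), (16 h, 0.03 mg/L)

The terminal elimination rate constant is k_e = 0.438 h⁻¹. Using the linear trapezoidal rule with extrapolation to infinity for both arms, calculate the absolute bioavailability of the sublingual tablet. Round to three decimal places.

Trapezoidal AUC_0→10.5 (IV):
  [0→6]: (90.59+6.54)/2 × 6 = 291.39
  [6→6.5]: (6.54+5.26)/2 × 0.5 = 2.95
  [6.5→7.5]: (5.26+3.39)/2 × 1 = 4.325
  [7.5→9.5]: (3.39+1.41)/2 × 2 = 4.8
  [9.5→10.5]: (1.41+0.91)/2 × 1 = 1.16
  Sum = 304.625 mg/L·h
IV tail: 0.91/0.438 = 2.078; AUC_iv,0→∞ = 304.625 + 2.078 = 306.703 mg/L·h
Trapezoidal AUC_0→16 (sublingual tablet):
  [0→0.5]: (0.00+20.16)/2 × 0.5 = 5.04
  [0.5→4.5]: (20.16+4.82)/2 × 4 = 49.96
  [4.5→6]: (4.82+2.50)/2 × 1.5 = 5.49
  [6→7]: (2.50+1.61)/2 × 1 = 2.055
  [7→13]: (1.61+0.12)/2 × 6 = 5.19
  [13→16]: (0.12+0.03)/2 × 3 = 0.225
  Sum = 67.96 mg/L·h
sublingual tablet tail: 0.03/0.438 = 0.068; AUC_ev,0→∞ = 67.96 + 0.068 = 68.028 mg/L·h
F = (AUC_ev/D_ev)/(AUC_iv/D_iv) = (68.028/12.5)/(306.703/5) = 5.44224/61.3406 = 0.0887

F = 0.089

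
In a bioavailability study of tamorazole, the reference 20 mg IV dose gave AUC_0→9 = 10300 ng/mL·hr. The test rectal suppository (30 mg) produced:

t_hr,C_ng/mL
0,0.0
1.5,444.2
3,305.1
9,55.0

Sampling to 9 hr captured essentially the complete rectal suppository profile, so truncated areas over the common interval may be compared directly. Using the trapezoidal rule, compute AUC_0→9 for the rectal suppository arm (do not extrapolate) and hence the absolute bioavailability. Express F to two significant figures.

F = 0.13

Trapezoidal AUC_0→9 (rectal suppository):
  [0→1.5]: (0.0+444.2)/2 × 1.5 = 333.15
  [1.5→3]: (444.2+305.1)/2 × 1.5 = 561.975
  [3→9]: (305.1+55.0)/2 × 6 = 1080.3
  Sum = 1975.425 ng/mL·hr
F = (AUC_ev/D_ev)/(AUC_iv/D_iv) = (1975.425/30)/(10300/20) = 65.8475/515 = 0.1279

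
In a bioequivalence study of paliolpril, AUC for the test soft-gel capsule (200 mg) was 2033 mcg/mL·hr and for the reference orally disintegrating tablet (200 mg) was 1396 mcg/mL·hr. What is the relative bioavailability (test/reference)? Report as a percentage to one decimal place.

F_rel = 145.6%

F_rel = (AUC_test/D_test) / (AUC_ref/D_ref)
      = (2033/200) / (1396/200)
      = 10.165 / 6.98 = 1.4563 = 145.63%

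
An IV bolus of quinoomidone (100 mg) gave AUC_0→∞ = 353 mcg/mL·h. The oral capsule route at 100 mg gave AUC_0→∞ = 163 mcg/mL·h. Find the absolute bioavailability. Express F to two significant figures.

F = (AUC_ev / D_ev) / (AUC_iv / D_iv)
  = (163/100) / (353/100)
  = 1.63 / 3.53 = 0.4618

F = 0.46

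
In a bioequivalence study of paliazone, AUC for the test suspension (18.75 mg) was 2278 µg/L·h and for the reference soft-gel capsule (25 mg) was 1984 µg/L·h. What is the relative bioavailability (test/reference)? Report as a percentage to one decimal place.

F_rel = 153.1%

F_rel = (AUC_test/D_test) / (AUC_ref/D_ref)
      = (2278/18.75) / (1984/25)
      = 121.493 / 79.36 = 1.5309 = 153.09%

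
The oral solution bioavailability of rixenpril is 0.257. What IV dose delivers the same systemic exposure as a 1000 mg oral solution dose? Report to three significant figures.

D_iv = 257 mg

Systemic exposure from an extravascular dose = F × D_ev, so the equivalent IV dose is F × D_ev.
D_iv = F × D_ev = 0.257 × 1000 = 257 mg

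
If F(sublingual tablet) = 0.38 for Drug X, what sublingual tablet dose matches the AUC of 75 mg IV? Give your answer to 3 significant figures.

For equal systemic exposure: F × D_ev = D_iv
D_ev = D_iv / F = 75 / 0.38 = 197.368 mg

D_sublingual = 197 mg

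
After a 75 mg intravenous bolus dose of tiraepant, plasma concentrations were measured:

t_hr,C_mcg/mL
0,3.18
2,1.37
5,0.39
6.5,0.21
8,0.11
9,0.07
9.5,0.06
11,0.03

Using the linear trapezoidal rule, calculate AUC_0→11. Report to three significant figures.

AUC = 8.07 mcg/mL·hr

Trapezoidal AUC_0→11:
  [0→2]: (3.18+1.37)/2 × 2 = 4.55
  [2→5]: (1.37+0.39)/2 × 3 = 2.64
  [5→6.5]: (0.39+0.21)/2 × 1.5 = 0.45
  [6.5→8]: (0.21+0.11)/2 × 1.5 = 0.24
  [8→9]: (0.11+0.07)/2 × 1 = 0.09
  [9→9.5]: (0.07+0.06)/2 × 0.5 = 0.0325
  [9.5→11]: (0.06+0.03)/2 × 1.5 = 0.0675
  Sum = 8.07 mcg/mL·hr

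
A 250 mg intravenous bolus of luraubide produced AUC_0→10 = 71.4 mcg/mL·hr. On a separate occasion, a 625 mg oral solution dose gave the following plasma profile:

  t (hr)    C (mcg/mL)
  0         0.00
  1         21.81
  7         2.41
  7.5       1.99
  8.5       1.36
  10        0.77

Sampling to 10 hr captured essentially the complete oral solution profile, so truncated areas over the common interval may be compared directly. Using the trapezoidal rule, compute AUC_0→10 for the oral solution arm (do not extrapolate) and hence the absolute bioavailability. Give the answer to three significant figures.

Trapezoidal AUC_0→10 (oral solution):
  [0→1]: (0.00+21.81)/2 × 1 = 10.905
  [1→7]: (21.81+2.41)/2 × 6 = 72.66
  [7→7.5]: (2.41+1.99)/2 × 0.5 = 1.1
  [7.5→8.5]: (1.99+1.36)/2 × 1 = 1.675
  [8.5→10]: (1.36+0.77)/2 × 1.5 = 1.5975
  Sum = 87.9375 mcg/mL·hr
F = (AUC_ev/D_ev)/(AUC_iv/D_iv) = (87.9375/625)/(71.4/250) = 0.1407/0.2856 = 0.4926

F = 0.493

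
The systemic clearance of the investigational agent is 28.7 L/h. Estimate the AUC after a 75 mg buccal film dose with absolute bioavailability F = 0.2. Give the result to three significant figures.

AUC_0→∞ = F × Dose / CL
        = 0.2 × 75 / 28.7 = 0.522648 mg/L·h

AUC = 0.523 mg/L·h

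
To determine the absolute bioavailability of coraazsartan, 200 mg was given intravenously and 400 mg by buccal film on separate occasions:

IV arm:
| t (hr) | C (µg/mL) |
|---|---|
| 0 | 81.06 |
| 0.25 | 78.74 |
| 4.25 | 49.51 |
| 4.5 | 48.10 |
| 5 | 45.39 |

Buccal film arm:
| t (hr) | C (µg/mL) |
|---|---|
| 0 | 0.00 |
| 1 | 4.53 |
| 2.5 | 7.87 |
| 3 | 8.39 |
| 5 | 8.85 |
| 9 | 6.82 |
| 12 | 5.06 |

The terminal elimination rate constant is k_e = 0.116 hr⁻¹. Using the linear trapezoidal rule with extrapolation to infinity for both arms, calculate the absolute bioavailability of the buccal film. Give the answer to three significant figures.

Trapezoidal AUC_0→5 (IV):
  [0→0.25]: (81.06+78.74)/2 × 0.25 = 19.975
  [0.25→4.25]: (78.74+49.51)/2 × 4 = 256.5
  [4.25→4.5]: (49.51+48.10)/2 × 0.25 = 12.20125
  [4.5→5]: (48.10+45.39)/2 × 0.5 = 23.3725
  Sum = 312.04875 µg/mL·hr
IV tail: 45.39/0.116 = 391.293; AUC_iv,0→∞ = 312.04875 + 391.293 = 703.34175 µg/mL·hr
Trapezoidal AUC_0→12 (buccal film):
  [0→1]: (0.00+4.53)/2 × 1 = 2.265
  [1→2.5]: (4.53+7.87)/2 × 1.5 = 9.3
  [2.5→3]: (7.87+8.39)/2 × 0.5 = 4.065
  [3→5]: (8.39+8.85)/2 × 2 = 17.24
  [5→9]: (8.85+6.82)/2 × 4 = 31.34
  [9→12]: (6.82+5.06)/2 × 3 = 17.82
  Sum = 82.03 µg/mL·hr
buccal film tail: 5.06/0.116 = 43.621; AUC_ev,0→∞ = 82.03 + 43.621 = 125.651 µg/mL·hr
F = (AUC_ev/D_ev)/(AUC_iv/D_iv) = (125.651/400)/(703.34175/200) = 0.3141275/3.51671 = 0.0893

F = 0.0893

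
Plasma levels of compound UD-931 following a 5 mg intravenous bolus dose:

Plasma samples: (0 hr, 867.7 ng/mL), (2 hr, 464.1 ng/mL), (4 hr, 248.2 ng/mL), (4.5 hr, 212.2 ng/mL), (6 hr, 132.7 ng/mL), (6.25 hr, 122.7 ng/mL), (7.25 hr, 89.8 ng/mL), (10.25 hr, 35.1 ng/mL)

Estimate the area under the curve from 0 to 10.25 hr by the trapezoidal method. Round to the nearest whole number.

Trapezoidal AUC_0→10.25:
  [0→2]: (867.7+464.1)/2 × 2 = 1331.8
  [2→4]: (464.1+248.2)/2 × 2 = 712.3
  [4→4.5]: (248.2+212.2)/2 × 0.5 = 115.1
  [4.5→6]: (212.2+132.7)/2 × 1.5 = 258.675
  [6→6.25]: (132.7+122.7)/2 × 0.25 = 31.925
  [6.25→7.25]: (122.7+89.8)/2 × 1 = 106.25
  [7.25→10.25]: (89.8+35.1)/2 × 3 = 187.35
  Sum = 2743.4 ng/mL·hr

AUC = 2743 ng/mL·hr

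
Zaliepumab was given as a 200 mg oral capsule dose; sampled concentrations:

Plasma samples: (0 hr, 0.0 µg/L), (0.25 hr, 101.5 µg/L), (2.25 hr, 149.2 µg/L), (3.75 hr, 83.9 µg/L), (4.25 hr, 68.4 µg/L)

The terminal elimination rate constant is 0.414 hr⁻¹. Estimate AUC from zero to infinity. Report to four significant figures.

AUC = 641.5 µg/L·hr

Trapezoidal AUC_0→4.25:
  [0→0.25]: (0.0+101.5)/2 × 0.25 = 12.6875
  [0.25→2.25]: (101.5+149.2)/2 × 2 = 250.7
  [2.25→3.75]: (149.2+83.9)/2 × 1.5 = 174.825
  [3.75→4.25]: (83.9+68.4)/2 × 0.5 = 38.075
  Sum = 476.2875 µg/L·hr
Extrapolated tail: C_last / k_e = 68.4 / 0.414 = 165.217
AUC_0→∞ = 476.2875 + 165.217 = 641.5045 µg/L·hr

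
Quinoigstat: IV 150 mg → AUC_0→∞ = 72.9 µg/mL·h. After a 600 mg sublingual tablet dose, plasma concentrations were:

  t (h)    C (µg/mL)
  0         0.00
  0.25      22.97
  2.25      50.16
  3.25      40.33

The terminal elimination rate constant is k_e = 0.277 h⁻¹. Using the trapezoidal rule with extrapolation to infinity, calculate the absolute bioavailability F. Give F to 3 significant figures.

Trapezoidal AUC_0→3.25 (sublingual tablet):
  [0→0.25]: (0.00+22.97)/2 × 0.25 = 2.87125
  [0.25→2.25]: (22.97+50.16)/2 × 2 = 73.13
  [2.25→3.25]: (50.16+40.33)/2 × 1 = 45.245
  Sum = 121.24625 µg/mL·h
Tail: C_last/k_e = 40.33/0.277 = 145.596
AUC_0→∞ (sublingual tablet) = 121.24625 + 145.596 = 266.84225 µg/mL·h
F = (AUC_ev/D_ev)/(AUC_iv/D_iv) = (266.84225/600)/(72.9/150) = 0.444737/0.486 = 0.9151

F = 0.915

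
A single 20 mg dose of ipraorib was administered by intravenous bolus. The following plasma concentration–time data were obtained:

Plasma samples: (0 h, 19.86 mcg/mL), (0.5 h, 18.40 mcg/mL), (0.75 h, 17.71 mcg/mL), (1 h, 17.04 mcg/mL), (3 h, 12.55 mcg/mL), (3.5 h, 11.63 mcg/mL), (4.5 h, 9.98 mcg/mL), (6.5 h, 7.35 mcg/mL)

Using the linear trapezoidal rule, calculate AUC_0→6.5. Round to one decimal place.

AUC = 82.2 mcg/mL·h

Trapezoidal AUC_0→6.5:
  [0→0.5]: (19.86+18.40)/2 × 0.5 = 9.565
  [0.5→0.75]: (18.40+17.71)/2 × 0.25 = 4.51375
  [0.75→1]: (17.71+17.04)/2 × 0.25 = 4.34375
  [1→3]: (17.04+12.55)/2 × 2 = 29.59
  [3→3.5]: (12.55+11.63)/2 × 0.5 = 6.045
  [3.5→4.5]: (11.63+9.98)/2 × 1 = 10.805
  [4.5→6.5]: (9.98+7.35)/2 × 2 = 17.33
  Sum = 82.1925 mcg/mL·h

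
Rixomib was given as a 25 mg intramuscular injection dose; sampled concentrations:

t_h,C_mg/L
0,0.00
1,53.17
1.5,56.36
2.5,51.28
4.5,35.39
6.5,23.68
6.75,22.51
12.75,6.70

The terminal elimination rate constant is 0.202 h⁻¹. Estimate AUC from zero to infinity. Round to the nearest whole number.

Trapezoidal AUC_0→12.75:
  [0→1]: (0.00+53.17)/2 × 1 = 26.585
  [1→1.5]: (53.17+56.36)/2 × 0.5 = 27.3825
  [1.5→2.5]: (56.36+51.28)/2 × 1 = 53.82
  [2.5→4.5]: (51.28+35.39)/2 × 2 = 86.67
  [4.5→6.5]: (35.39+23.68)/2 × 2 = 59.07
  [6.5→6.75]: (23.68+22.51)/2 × 0.25 = 5.77375
  [6.75→12.75]: (22.51+6.70)/2 × 6 = 87.63
  Sum = 346.93125 mg/L·h
Extrapolated tail: C_last / k_e = 6.70 / 0.202 = 33.168
AUC_0→∞ = 346.93125 + 33.168 = 380.09925 mg/L·h

AUC = 380 mg/L·h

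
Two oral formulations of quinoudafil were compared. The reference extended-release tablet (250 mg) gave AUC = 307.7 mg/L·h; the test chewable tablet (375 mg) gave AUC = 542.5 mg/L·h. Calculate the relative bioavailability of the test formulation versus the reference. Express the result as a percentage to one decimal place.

F_rel = (AUC_test/D_test) / (AUC_ref/D_ref)
      = (542.5/375) / (307.7/250)
      = 1.44667 / 1.2308 = 1.1754 = 117.54%

F_rel = 117.5%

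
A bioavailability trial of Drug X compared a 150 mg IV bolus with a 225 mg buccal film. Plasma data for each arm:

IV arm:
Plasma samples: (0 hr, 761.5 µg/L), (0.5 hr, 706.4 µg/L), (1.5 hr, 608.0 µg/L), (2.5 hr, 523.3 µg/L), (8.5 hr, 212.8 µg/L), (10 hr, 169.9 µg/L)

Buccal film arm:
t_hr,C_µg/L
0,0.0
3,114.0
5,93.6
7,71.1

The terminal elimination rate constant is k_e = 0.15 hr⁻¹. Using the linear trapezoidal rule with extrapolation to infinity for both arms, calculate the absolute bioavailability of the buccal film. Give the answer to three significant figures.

Trapezoidal AUC_0→10 (IV):
  [0→0.5]: (761.5+706.4)/2 × 0.5 = 366.975
  [0.5→1.5]: (706.4+608.0)/2 × 1 = 657.2
  [1.5→2.5]: (608.0+523.3)/2 × 1 = 565.65
  [2.5→8.5]: (523.3+212.8)/2 × 6 = 2208.3
  [8.5→10]: (212.8+169.9)/2 × 1.5 = 287.025
  Sum = 4085.15 µg/L·hr
IV tail: 169.9/0.15 = 1132.667; AUC_iv,0→∞ = 4085.15 + 1132.667 = 5217.817 µg/L·hr
Trapezoidal AUC_0→7 (buccal film):
  [0→3]: (0.0+114.0)/2 × 3 = 171.0
  [3→5]: (114.0+93.6)/2 × 2 = 207.6
  [5→7]: (93.6+71.1)/2 × 2 = 164.7
  Sum = 543.3 µg/L·hr
buccal film tail: 71.1/0.15 = 474.000; AUC_ev,0→∞ = 543.3 + 474.000 = 1017.3 µg/L·hr
F = (AUC_ev/D_ev)/(AUC_iv/D_iv) = (1017.3/225)/(5217.817/150) = 4.52133/34.7854 = 0.1300

F = 0.130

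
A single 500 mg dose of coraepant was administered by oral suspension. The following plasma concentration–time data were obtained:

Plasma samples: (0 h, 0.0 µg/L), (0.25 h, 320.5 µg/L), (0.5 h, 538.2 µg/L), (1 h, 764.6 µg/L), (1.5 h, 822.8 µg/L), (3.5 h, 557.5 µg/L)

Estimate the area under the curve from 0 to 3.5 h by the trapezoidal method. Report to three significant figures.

Trapezoidal AUC_0→3.5:
  [0→0.25]: (0.0+320.5)/2 × 0.25 = 40.0625
  [0.25→0.5]: (320.5+538.2)/2 × 0.25 = 107.3375
  [0.5→1]: (538.2+764.6)/2 × 0.5 = 325.7
  [1→1.5]: (764.6+822.8)/2 × 0.5 = 396.85
  [1.5→3.5]: (822.8+557.5)/2 × 2 = 1380.3
  Sum = 2250.25 µg/L·h

AUC = 2250 µg/L·h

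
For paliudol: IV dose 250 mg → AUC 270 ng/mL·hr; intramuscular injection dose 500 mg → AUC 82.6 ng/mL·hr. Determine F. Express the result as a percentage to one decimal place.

F = 15.3%

F = (AUC_ev / D_ev) / (AUC_iv / D_iv)
  = (82.6/500) / (270/250)
  = 0.1652 / 1.08 = 0.1530
  = 15.30%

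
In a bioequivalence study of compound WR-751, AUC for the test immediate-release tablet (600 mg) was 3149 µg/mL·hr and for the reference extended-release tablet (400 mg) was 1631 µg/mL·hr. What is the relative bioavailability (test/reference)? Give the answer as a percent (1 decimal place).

F_rel = 128.7%

F_rel = (AUC_test/D_test) / (AUC_ref/D_ref)
      = (3149/600) / (1631/400)
      = 5.24833 / 4.0775 = 1.2871 = 128.71%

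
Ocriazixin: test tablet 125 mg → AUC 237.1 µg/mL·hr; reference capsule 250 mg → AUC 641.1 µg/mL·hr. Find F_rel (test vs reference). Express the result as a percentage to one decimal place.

F_rel = 74.0%

F_rel = (AUC_test/D_test) / (AUC_ref/D_ref)
      = (237.1/125) / (641.1/250)
      = 1.8968 / 2.5644 = 0.7397 = 73.97%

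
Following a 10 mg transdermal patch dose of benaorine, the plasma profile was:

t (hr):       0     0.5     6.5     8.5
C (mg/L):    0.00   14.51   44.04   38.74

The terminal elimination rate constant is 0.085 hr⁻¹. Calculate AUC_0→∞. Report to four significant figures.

Trapezoidal AUC_0→8.5:
  [0→0.5]: (0.00+14.51)/2 × 0.5 = 3.6275
  [0.5→6.5]: (14.51+44.04)/2 × 6 = 175.65
  [6.5→8.5]: (44.04+38.74)/2 × 2 = 82.78
  Sum = 262.0575 mg/L·hr
Extrapolated tail: C_last / k_e = 38.74 / 0.085 = 455.765
AUC_0→∞ = 262.0575 + 455.765 = 717.8225 mg/L·hr

AUC = 717.8 mg/L·hr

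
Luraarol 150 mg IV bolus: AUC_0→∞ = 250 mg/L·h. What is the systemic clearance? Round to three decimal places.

CL = Dose_iv / AUC_0→∞
   = 150 / 250 = 0.6 L/h

CL = 0.600 L/h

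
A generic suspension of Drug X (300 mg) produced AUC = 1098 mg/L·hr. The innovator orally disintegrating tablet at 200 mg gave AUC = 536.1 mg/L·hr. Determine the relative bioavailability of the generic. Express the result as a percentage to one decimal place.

F_rel = (AUC_test/D_test) / (AUC_ref/D_ref)
      = (1098/300) / (536.1/200)
      = 3.66 / 2.6805 = 1.3654 = 136.54%

F_rel = 136.5%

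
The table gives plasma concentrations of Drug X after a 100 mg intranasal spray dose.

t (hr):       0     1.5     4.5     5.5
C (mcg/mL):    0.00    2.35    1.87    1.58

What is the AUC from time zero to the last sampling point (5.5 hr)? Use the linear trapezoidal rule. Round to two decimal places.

Trapezoidal AUC_0→5.5:
  [0→1.5]: (0.00+2.35)/2 × 1.5 = 1.7625
  [1.5→4.5]: (2.35+1.87)/2 × 3 = 6.33
  [4.5→5.5]: (1.87+1.58)/2 × 1 = 1.725
  Sum = 9.8175 mcg/mL·hr

AUC = 9.82 mcg/mL·hr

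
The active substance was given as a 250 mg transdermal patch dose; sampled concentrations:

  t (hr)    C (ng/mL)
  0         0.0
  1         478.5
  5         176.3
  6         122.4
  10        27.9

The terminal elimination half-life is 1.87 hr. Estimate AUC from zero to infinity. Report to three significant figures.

Trapezoidal AUC_0→10:
  [0→1]: (0.0+478.5)/2 × 1 = 239.25
  [1→5]: (478.5+176.3)/2 × 4 = 1309.6
  [5→6]: (176.3+122.4)/2 × 1 = 149.35
  [6→10]: (122.4+27.9)/2 × 4 = 300.6
  Sum = 1998.8 ng/mL·hr
k_e = ln2 / t½ = 0.693147 / 1.87 = 0.3707 hr^-1
Extrapolated tail: C_last / k_e = 27.9 / 0.3707 = 75.263
AUC_0→∞ = 1998.8 + 75.263 = 2074.063 ng/mL·hr

AUC = 2070 ng/mL·hr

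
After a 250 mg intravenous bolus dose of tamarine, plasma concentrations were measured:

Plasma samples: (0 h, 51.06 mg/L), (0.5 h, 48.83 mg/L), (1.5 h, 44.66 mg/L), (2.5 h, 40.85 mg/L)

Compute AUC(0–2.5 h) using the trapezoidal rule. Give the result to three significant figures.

AUC = 114 mg/L·h

Trapezoidal AUC_0→2.5:
  [0→0.5]: (51.06+48.83)/2 × 0.5 = 24.9725
  [0.5→1.5]: (48.83+44.66)/2 × 1 = 46.745
  [1.5→2.5]: (44.66+40.85)/2 × 1 = 42.755
  Sum = 114.4725 mg/L·h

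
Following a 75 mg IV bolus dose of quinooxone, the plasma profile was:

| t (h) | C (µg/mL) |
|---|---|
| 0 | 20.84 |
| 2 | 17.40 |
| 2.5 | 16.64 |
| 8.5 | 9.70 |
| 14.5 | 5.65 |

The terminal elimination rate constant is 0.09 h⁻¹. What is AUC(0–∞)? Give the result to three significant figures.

AUC = 235 µg/mL·h

Trapezoidal AUC_0→14.5:
  [0→2]: (20.84+17.40)/2 × 2 = 38.24
  [2→2.5]: (17.40+16.64)/2 × 0.5 = 8.51
  [2.5→8.5]: (16.64+9.70)/2 × 6 = 79.02
  [8.5→14.5]: (9.70+5.65)/2 × 6 = 46.05
  Sum = 171.82 µg/mL·h
Extrapolated tail: C_last / k_e = 5.65 / 0.09 = 62.778
AUC_0→∞ = 171.82 + 62.778 = 234.598 µg/mL·h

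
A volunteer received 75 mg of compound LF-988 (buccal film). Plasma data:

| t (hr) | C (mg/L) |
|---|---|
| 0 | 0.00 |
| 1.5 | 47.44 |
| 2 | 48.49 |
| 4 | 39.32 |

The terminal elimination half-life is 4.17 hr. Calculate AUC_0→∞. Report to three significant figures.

AUC = 384 mg/L·hr

Trapezoidal AUC_0→4:
  [0→1.5]: (0.00+47.44)/2 × 1.5 = 35.58
  [1.5→2]: (47.44+48.49)/2 × 0.5 = 23.9825
  [2→4]: (48.49+39.32)/2 × 2 = 87.81
  Sum = 147.3725 mg/L·hr
k_e = ln2 / t½ = 0.693147 / 4.17 = 0.1662 hr^-1
Extrapolated tail: C_last / k_e = 39.32 / 0.1662 = 236.582
AUC_0→∞ = 147.3725 + 236.582 = 383.9545 mg/L·hr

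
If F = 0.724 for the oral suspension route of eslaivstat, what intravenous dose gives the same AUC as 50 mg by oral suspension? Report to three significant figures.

D_iv = 36.2 mg

Systemic exposure from an extravascular dose = F × D_ev, so the equivalent IV dose is F × D_ev.
D_iv = F × D_ev = 0.724 × 50 = 36.2 mg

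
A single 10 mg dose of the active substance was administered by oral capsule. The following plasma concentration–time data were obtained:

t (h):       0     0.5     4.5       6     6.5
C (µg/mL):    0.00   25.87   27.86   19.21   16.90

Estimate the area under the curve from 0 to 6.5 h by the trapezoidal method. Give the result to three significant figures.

AUC = 158 µg/mL·h

Trapezoidal AUC_0→6.5:
  [0→0.5]: (0.00+25.87)/2 × 0.5 = 6.4675
  [0.5→4.5]: (25.87+27.86)/2 × 4 = 107.46
  [4.5→6]: (27.86+19.21)/2 × 1.5 = 35.3025
  [6→6.5]: (19.21+16.90)/2 × 0.5 = 9.0275
  Sum = 158.2575 µg/mL·h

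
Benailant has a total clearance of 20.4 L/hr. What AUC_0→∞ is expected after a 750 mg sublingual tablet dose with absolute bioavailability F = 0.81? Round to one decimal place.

AUC_0→∞ = F × Dose / CL
        = 0.81 × 750 / 20.4 = 29.7794 mg/L·hr

AUC = 29.8 mg/L·hr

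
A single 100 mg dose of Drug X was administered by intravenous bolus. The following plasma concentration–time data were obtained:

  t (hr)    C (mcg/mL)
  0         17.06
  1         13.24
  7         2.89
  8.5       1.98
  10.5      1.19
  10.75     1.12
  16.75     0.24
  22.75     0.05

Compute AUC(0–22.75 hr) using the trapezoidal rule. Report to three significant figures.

AUC = 75.6 mcg/mL·hr

Trapezoidal AUC_0→22.75:
  [0→1]: (17.06+13.24)/2 × 1 = 15.15
  [1→7]: (13.24+2.89)/2 × 6 = 48.39
  [7→8.5]: (2.89+1.98)/2 × 1.5 = 3.6525
  [8.5→10.5]: (1.98+1.19)/2 × 2 = 3.17
  [10.5→10.75]: (1.19+1.12)/2 × 0.25 = 0.28875
  [10.75→16.75]: (1.12+0.24)/2 × 6 = 4.08
  [16.75→22.75]: (0.24+0.05)/2 × 6 = 0.87
  Sum = 75.60125 mcg/mL·hr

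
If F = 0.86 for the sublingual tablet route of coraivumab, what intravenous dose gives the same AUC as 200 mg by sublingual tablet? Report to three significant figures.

Systemic exposure from an extravascular dose = F × D_ev, so the equivalent IV dose is F × D_ev.
D_iv = F × D_ev = 0.86 × 200 = 172 mg

D_iv = 172 mg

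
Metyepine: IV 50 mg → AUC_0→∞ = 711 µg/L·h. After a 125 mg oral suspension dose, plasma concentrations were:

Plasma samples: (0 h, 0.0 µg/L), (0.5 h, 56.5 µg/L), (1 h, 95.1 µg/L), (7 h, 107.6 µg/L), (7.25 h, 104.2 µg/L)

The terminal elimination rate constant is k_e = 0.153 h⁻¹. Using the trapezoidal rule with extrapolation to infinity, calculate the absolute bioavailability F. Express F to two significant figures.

F = 0.77

Trapezoidal AUC_0→7.25 (oral suspension):
  [0→0.5]: (0.0+56.5)/2 × 0.5 = 14.125
  [0.5→1]: (56.5+95.1)/2 × 0.5 = 37.9
  [1→7]: (95.1+107.6)/2 × 6 = 608.1
  [7→7.25]: (107.6+104.2)/2 × 0.25 = 26.475
  Sum = 686.6 µg/L·h
Tail: C_last/k_e = 104.2/0.153 = 681.046
AUC_0→∞ (oral suspension) = 686.6 + 681.046 = 1367.646 µg/L·h
F = (AUC_ev/D_ev)/(AUC_iv/D_iv) = (1367.646/125)/(711/50) = 10.941168/14.22 = 0.7694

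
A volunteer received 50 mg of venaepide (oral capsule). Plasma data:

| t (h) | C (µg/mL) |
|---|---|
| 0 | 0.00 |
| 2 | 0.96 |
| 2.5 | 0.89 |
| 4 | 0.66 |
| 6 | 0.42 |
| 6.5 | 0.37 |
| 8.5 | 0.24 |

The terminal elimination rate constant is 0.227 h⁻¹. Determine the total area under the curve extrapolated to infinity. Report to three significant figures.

Trapezoidal AUC_0→8.5:
  [0→2]: (0.00+0.96)/2 × 2 = 0.96
  [2→2.5]: (0.96+0.89)/2 × 0.5 = 0.4625
  [2.5→4]: (0.89+0.66)/2 × 1.5 = 1.1625
  [4→6]: (0.66+0.42)/2 × 2 = 1.08
  [6→6.5]: (0.42+0.37)/2 × 0.5 = 0.1975
  [6.5→8.5]: (0.37+0.24)/2 × 2 = 0.61
  Sum = 4.4725 µg/mL·h
Extrapolated tail: C_last / k_e = 0.24 / 0.227 = 1.057
AUC_0→∞ = 4.4725 + 1.057 = 5.5295 µg/mL·h

AUC = 5.53 µg/mL·h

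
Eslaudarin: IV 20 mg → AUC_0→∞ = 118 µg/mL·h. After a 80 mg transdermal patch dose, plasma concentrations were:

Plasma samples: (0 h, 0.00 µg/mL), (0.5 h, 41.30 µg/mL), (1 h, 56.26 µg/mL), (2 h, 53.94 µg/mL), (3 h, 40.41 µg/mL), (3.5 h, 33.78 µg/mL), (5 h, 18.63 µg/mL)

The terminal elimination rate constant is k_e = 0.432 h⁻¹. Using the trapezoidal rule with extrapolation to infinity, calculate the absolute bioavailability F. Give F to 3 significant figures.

F = 0.504

Trapezoidal AUC_0→5 (transdermal patch):
  [0→0.5]: (0.00+41.30)/2 × 0.5 = 10.325
  [0.5→1]: (41.30+56.26)/2 × 0.5 = 24.39
  [1→2]: (56.26+53.94)/2 × 1 = 55.1
  [2→3]: (53.94+40.41)/2 × 1 = 47.175
  [3→3.5]: (40.41+33.78)/2 × 0.5 = 18.5475
  [3.5→5]: (33.78+18.63)/2 × 1.5 = 39.3075
  Sum = 194.845 µg/mL·h
Tail: C_last/k_e = 18.63/0.432 = 43.125
AUC_0→∞ (transdermal patch) = 194.845 + 43.125 = 237.97 µg/mL·h
F = (AUC_ev/D_ev)/(AUC_iv/D_iv) = (237.97/80)/(118/20) = 2.974625/5.9 = 0.5042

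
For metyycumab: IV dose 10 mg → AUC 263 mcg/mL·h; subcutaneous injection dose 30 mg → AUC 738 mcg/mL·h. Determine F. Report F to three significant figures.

F = 0.935

F = (AUC_ev / D_ev) / (AUC_iv / D_iv)
  = (738/30) / (263/10)
  = 24.6 / 26.3 = 0.9354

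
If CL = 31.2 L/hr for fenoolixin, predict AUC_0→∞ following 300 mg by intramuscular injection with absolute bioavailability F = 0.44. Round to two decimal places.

AUC = 4.23 mg/L·hr

AUC_0→∞ = F × Dose / CL
        = 0.44 × 300 / 31.2 = 4.23077 mg/L·hr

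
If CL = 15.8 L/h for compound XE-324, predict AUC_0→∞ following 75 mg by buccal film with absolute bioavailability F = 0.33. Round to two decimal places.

AUC_0→∞ = F × Dose / CL
        = 0.33 × 75 / 15.8 = 1.56646 mg/L·h

AUC = 1.57 mg/L·h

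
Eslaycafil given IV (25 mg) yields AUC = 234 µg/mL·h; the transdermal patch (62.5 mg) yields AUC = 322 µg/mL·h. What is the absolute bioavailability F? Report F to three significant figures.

F = 0.550

F = (AUC_ev / D_ev) / (AUC_iv / D_iv)
  = (322/62.5) / (234/25)
  = 5.152 / 9.36 = 0.5504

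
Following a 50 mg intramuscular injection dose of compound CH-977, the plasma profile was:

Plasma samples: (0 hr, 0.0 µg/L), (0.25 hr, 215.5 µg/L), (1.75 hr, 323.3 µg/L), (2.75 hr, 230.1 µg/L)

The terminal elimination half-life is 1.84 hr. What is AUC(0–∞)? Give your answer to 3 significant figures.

Trapezoidal AUC_0→2.75:
  [0→0.25]: (0.0+215.5)/2 × 0.25 = 26.9375
  [0.25→1.75]: (215.5+323.3)/2 × 1.5 = 404.1
  [1.75→2.75]: (323.3+230.1)/2 × 1 = 276.7
  Sum = 707.7375 µg/L·hr
k_e = ln2 / t½ = 0.693147 / 1.84 = 0.3767 hr^-1
Extrapolated tail: C_last / k_e = 230.1 / 0.3767 = 610.831
AUC_0→∞ = 707.7375 + 610.831 = 1318.5685 µg/L·hr

AUC = 1320 µg/L·hr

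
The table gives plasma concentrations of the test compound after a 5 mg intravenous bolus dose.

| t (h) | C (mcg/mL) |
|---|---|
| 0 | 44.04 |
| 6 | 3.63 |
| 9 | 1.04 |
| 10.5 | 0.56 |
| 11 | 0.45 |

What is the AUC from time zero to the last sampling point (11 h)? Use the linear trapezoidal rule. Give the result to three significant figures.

Trapezoidal AUC_0→11:
  [0→6]: (44.04+3.63)/2 × 6 = 143.01
  [6→9]: (3.63+1.04)/2 × 3 = 7.005
  [9→10.5]: (1.04+0.56)/2 × 1.5 = 1.2
  [10.5→11]: (0.56+0.45)/2 × 0.5 = 0.2525
  Sum = 151.4675 mcg/mL·h

AUC = 151 mcg/mL·h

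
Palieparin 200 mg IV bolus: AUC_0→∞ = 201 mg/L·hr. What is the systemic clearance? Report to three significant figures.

CL = 0.995 L/hr

CL = Dose_iv / AUC_0→∞
   = 200 / 201 = 0.995025 L/hr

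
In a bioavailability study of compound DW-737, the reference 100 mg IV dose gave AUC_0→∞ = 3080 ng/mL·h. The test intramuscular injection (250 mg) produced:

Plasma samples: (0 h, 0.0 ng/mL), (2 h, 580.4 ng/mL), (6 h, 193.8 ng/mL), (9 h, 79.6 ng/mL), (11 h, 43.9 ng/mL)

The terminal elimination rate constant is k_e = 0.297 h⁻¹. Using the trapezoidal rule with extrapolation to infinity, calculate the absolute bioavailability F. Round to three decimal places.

Trapezoidal AUC_0→11 (intramuscular injection):
  [0→2]: (0.0+580.4)/2 × 2 = 580.4
  [2→6]: (580.4+193.8)/2 × 4 = 1548.4
  [6→9]: (193.8+79.6)/2 × 3 = 410.1
  [9→11]: (79.6+43.9)/2 × 2 = 123.5
  Sum = 2662.4 ng/mL·h
Tail: C_last/k_e = 43.9/0.297 = 147.811
AUC_0→∞ (intramuscular injection) = 2662.4 + 147.811 = 2810.211 ng/mL·h
F = (AUC_ev/D_ev)/(AUC_iv/D_iv) = (2810.211/250)/(3080/100) = 11.240844/30.8 = 0.3650

F = 0.365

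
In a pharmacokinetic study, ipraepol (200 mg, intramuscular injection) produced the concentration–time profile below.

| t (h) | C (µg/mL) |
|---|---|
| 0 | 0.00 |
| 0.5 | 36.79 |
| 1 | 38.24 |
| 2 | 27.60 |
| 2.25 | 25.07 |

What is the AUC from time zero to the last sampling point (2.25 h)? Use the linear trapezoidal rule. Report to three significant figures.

Trapezoidal AUC_0→2.25:
  [0→0.5]: (0.00+36.79)/2 × 0.5 = 9.1975
  [0.5→1]: (36.79+38.24)/2 × 0.5 = 18.7575
  [1→2]: (38.24+27.60)/2 × 1 = 32.92
  [2→2.25]: (27.60+25.07)/2 × 0.25 = 6.58375
  Sum = 67.45875 µg/mL·h

AUC = 67.5 µg/mL·h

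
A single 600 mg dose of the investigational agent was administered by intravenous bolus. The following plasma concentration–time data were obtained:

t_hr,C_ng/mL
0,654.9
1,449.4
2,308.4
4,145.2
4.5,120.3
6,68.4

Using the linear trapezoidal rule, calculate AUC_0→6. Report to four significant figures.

Trapezoidal AUC_0→6:
  [0→1]: (654.9+449.4)/2 × 1 = 552.15
  [1→2]: (449.4+308.4)/2 × 1 = 378.9
  [2→4]: (308.4+145.2)/2 × 2 = 453.6
  [4→4.5]: (145.2+120.3)/2 × 0.5 = 66.375
  [4.5→6]: (120.3+68.4)/2 × 1.5 = 141.525
  Sum = 1592.55 ng/mL·hr

AUC = 1593 ng/mL·hr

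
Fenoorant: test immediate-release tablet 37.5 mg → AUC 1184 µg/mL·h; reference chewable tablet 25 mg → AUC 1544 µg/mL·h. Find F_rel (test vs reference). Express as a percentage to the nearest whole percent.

F_rel = (AUC_test/D_test) / (AUC_ref/D_ref)
      = (1184/37.5) / (1544/25)
      = 31.5733 / 61.76 = 0.5112 = 51.12%

F_rel = 51%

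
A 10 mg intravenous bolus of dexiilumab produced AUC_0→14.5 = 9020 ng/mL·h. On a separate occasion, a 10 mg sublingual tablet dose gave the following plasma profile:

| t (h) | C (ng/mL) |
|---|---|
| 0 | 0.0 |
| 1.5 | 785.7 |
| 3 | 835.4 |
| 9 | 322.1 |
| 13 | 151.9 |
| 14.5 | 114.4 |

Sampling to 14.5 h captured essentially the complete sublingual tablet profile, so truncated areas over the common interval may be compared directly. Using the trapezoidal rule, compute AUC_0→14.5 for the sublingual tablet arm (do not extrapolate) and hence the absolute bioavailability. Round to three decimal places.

Trapezoidal AUC_0→14.5 (sublingual tablet):
  [0→1.5]: (0.0+785.7)/2 × 1.5 = 589.275
  [1.5→3]: (785.7+835.4)/2 × 1.5 = 1215.825
  [3→9]: (835.4+322.1)/2 × 6 = 3472.5
  [9→13]: (322.1+151.9)/2 × 4 = 948.0
  [13→14.5]: (151.9+114.4)/2 × 1.5 = 199.725
  Sum = 6425.325 ng/mL·h
F = (AUC_ev/D_ev)/(AUC_iv/D_iv) = (6425.325/10)/(9020/10) = 642.5325/902 = 0.7123

F = 0.712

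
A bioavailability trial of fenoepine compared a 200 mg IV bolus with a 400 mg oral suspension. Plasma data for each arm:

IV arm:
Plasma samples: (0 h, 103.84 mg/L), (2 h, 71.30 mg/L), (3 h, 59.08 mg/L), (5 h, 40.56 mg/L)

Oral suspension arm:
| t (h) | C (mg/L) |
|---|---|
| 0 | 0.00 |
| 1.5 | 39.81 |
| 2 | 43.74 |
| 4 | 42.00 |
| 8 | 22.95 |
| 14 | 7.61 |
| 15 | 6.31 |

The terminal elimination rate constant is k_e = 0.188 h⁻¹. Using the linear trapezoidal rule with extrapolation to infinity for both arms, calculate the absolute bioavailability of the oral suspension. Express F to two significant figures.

F = 0.36

Trapezoidal AUC_0→5 (IV):
  [0→2]: (103.84+71.30)/2 × 2 = 175.14
  [2→3]: (71.30+59.08)/2 × 1 = 65.19
  [3→5]: (59.08+40.56)/2 × 2 = 99.64
  Sum = 339.97 mg/L·h
IV tail: 40.56/0.188 = 215.745; AUC_iv,0→∞ = 339.97 + 215.745 = 555.715 mg/L·h
Trapezoidal AUC_0→15 (oral suspension):
  [0→1.5]: (0.00+39.81)/2 × 1.5 = 29.8575
  [1.5→2]: (39.81+43.74)/2 × 0.5 = 20.8875
  [2→4]: (43.74+42.00)/2 × 2 = 85.74
  [4→8]: (42.00+22.95)/2 × 4 = 129.9
  [8→14]: (22.95+7.61)/2 × 6 = 91.68
  [14→15]: (7.61+6.31)/2 × 1 = 6.96
  Sum = 365.025 mg/L·h
oral suspension tail: 6.31/0.188 = 33.564; AUC_ev,0→∞ = 365.025 + 33.564 = 398.589 mg/L·h
F = (AUC_ev/D_ev)/(AUC_iv/D_iv) = (398.589/400)/(555.715/200) = 0.9964725/2.778575 = 0.3586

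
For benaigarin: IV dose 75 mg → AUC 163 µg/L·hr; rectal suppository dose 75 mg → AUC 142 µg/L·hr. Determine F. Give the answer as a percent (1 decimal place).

F = 87.1%

F = (AUC_ev / D_ev) / (AUC_iv / D_iv)
  = (142/75) / (163/75)
  = 1.89333 / 2.17333 = 0.8712
  = 87.12%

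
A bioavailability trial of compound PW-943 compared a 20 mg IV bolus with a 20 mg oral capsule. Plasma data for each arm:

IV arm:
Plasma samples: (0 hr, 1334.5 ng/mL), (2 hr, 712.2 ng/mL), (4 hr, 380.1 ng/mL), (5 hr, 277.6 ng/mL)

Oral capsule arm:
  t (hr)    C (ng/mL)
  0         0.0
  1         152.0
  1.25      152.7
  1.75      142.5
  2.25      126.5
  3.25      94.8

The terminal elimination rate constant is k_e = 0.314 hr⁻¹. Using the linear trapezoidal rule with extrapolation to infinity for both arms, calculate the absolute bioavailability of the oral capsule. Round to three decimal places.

Trapezoidal AUC_0→5 (IV):
  [0→2]: (1334.5+712.2)/2 × 2 = 2046.7
  [2→4]: (712.2+380.1)/2 × 2 = 1092.3
  [4→5]: (380.1+277.6)/2 × 1 = 328.85
  Sum = 3467.85 ng/mL·hr
IV tail: 277.6/0.314 = 884.076; AUC_iv,0→∞ = 3467.85 + 884.076 = 4351.926 ng/mL·hr
Trapezoidal AUC_0→3.25 (oral capsule):
  [0→1]: (0.0+152.0)/2 × 1 = 76.0
  [1→1.25]: (152.0+152.7)/2 × 0.25 = 38.0875
  [1.25→1.75]: (152.7+142.5)/2 × 0.5 = 73.8
  [1.75→2.25]: (142.5+126.5)/2 × 0.5 = 67.25
  [2.25→3.25]: (126.5+94.8)/2 × 1 = 110.65
  Sum = 365.7875 ng/mL·hr
oral capsule tail: 94.8/0.314 = 301.911; AUC_ev,0→∞ = 365.7875 + 301.911 = 667.6985 ng/mL·hr
F = (AUC_ev/D_ev)/(AUC_iv/D_iv) = (667.6985/20)/(4351.926/20) = 33.384925/217.5963 = 0.1534

F = 0.153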